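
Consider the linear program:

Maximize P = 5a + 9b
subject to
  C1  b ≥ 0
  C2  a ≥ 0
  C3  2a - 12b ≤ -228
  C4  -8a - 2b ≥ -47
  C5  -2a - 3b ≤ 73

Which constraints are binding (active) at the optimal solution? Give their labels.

C2 and C4

Corner points and P = 5a + 9b:
  (0, 19) → P = 171
  (0, 47/2) → P = 423/2
  (27/25, 959/50) → P = 8901/50

The maximum is at (0, 47/2). Substituting into each constraint, equality holds for C2 and C4; the remaining constraints have slack.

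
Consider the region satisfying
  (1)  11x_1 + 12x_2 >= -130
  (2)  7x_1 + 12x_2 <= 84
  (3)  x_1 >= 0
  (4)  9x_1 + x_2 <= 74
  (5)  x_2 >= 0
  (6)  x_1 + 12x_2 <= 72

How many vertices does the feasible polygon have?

5

Pairwise boundary intersections that survive every other constraint:
  (804/101, 238/101)
  (2, 35/6)
  (0, 0)
  (0, 6)
  (74/9, 0)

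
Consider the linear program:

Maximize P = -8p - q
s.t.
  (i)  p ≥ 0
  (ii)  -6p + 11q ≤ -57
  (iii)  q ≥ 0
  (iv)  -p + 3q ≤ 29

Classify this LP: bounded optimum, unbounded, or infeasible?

bounded optimum

Corner points and P = -8p - q:
  (19/2, 0) → P = -76
  (70, 33) → P = -593
The feasible region has finitely many vertices and no improving ray; the maximum is -76 at (19/2, 0).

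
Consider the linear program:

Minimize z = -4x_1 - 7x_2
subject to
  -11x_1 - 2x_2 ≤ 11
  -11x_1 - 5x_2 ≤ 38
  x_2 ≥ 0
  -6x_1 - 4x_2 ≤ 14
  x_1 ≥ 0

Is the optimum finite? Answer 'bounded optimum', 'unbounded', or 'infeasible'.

unbounded

From the feasible point (0, 0), moving in the direction (0, 1) keeps every constraint satisfied while z decreases without bound.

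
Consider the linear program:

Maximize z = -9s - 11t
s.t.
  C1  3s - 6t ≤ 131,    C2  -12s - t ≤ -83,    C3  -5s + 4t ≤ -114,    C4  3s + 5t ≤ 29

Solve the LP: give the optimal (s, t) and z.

Vertices and z = -9s - 11t:
  (80/9, -313/18) → z = 2003/18
  (829/33, -102/11) → z = -1365/11
  (686/37, -197/37) → z = -4007/37

The optimum lies where 3s - 6t = 131 and -5s + 4t = -114.
Solving simultaneously gives s = 80/9, t = -313/18.

s = 80/9, t = -313/18, maximum z = 2003/18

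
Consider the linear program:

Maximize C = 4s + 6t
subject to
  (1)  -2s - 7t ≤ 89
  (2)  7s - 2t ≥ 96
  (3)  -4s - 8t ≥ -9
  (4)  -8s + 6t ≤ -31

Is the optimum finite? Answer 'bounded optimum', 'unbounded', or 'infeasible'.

bounded optimum

Vertices and C = 4s + 6t:
  (494/53, -815/53) → C = -2914/53
  (775/12, -187/6) → C = 214/3
  (393/32, -321/64) → C = 609/32
The feasible region has finitely many vertices and no improving ray; the maximum is 214/3 at (775/12, -187/6).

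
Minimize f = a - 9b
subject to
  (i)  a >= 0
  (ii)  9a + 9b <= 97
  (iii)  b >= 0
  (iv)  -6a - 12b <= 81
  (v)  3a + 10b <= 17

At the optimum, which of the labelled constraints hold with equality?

Vertices and f = a - 9b:
  (0, 0) → f = 0
  (0, 17/10) → f = -153/10
  (17/3, 0) → f = 17/3

The minimum is at (0, 17/10). Substituting into each constraint, equality holds for (i) and (v); the remaining constraints have slack.

(i) and (v)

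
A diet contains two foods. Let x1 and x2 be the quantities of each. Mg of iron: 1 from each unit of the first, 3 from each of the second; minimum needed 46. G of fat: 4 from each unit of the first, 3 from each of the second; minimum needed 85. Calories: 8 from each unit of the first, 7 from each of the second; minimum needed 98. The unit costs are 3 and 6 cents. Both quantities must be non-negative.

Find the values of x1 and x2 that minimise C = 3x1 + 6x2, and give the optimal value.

x1 = 13, x2 = 11, minimum C = 105

Vertices and C = 3x1 + 6x2:
  (0, 85/3) → C = 170
  (46, 0) → C = 138
  (13, 11) → C = 105
The feasible region is unbounded (it extends along (0, 1), (1, 0)), but C strictly increases along every unbounded feasible direction, so there is no improving ray and the minimum is attained at a vertex.

The optimum lies where x1 + 3x2 = 46 and 4x1 + 3x2 = 85.
Solving simultaneously gives x1 = 13, x2 = 11.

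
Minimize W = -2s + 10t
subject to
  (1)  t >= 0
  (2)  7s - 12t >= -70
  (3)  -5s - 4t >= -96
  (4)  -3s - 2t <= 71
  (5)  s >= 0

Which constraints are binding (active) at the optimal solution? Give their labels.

Vertices and W = -2s + 10t:
  (96/5, 0) → W = -192/5
  (0, 0) → W = 0
  (109/11, 511/44) → W = 2119/22
  (0, 35/6) → W = 175/3

The minimum is at (96/5, 0). Substituting into each constraint, equality holds for (1) and (3); the remaining constraints have slack.

(1) and (3)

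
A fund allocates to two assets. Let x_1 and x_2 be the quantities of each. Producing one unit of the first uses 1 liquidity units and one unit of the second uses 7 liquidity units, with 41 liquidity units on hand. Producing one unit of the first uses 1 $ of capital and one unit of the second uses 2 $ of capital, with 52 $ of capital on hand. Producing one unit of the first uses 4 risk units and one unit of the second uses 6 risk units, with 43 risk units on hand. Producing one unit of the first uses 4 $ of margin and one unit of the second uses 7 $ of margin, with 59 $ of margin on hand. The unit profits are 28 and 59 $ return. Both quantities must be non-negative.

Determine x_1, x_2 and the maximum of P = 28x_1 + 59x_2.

Corner points and P = 28x_1 + 59x_2:
  (0, 0) → P = 0
  (0, 41/7) → P = 2419/7
  (43/4, 0) → P = 301
  (5/2, 11/2) → P = 789/2

The optimum lies where x_1 + 7x_2 = 41 and 4x_1 + 6x_2 = 43.
Solving simultaneously gives x_1 = 5/2, x_2 = 11/2.

x_1 = 5/2, x_2 = 11/2, maximum P = 789/2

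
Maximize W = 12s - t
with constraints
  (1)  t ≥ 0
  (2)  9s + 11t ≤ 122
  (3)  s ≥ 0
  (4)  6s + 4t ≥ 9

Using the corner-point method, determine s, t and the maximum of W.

Extreme points and W = 12s - t:
  (122/9, 0) → W = 488/3
  (3/2, 0) → W = 18
  (0, 122/11) → W = -122/11
  (0, 9/4) → W = -9/4

At the optimal vertex, t = 0 and 9s + 11t = 122.
Solving simultaneously gives s = 122/9, t = 0.

s = 122/9, t = 0, maximum W = 488/3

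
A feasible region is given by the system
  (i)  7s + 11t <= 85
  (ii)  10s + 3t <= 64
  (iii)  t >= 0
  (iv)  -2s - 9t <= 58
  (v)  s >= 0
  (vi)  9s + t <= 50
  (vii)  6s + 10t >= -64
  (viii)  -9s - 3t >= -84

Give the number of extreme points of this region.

The feasible vertices (each the meet of two boundaries and inside every other half-plane) are:
  (449/89, 402/89)
  (0, 85/11)
  (86/17, 76/17)
  (0, 0)
  (50/9, 0)

5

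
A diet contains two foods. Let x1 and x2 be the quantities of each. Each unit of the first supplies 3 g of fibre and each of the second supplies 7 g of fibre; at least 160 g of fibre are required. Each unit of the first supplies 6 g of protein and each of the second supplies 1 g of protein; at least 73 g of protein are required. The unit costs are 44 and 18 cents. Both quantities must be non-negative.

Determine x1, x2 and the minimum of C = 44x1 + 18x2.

Corner points and C = 44x1 + 18x2:
  (0, 73) → C = 1314
  (160/3, 0) → C = 7040/3
  (9, 19) → C = 738
The feasible region is unbounded (it extends along (0, 1), (1, 0)), but C strictly increases along every unbounded feasible direction, so there is no improving ray and the minimum is attained at a vertex.

At the optimal vertex, 3x1 + 7x2 = 160 and 6x1 + x2 = 73.
Solving simultaneously gives x1 = 9, x2 = 19.

x1 = 9, x2 = 19, minimum C = 738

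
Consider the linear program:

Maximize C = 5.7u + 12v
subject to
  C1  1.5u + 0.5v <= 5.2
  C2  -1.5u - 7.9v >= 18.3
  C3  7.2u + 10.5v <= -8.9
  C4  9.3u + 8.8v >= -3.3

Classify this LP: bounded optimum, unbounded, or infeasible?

bounded optimum

Corner points and C = 5.7u + 12v:
  (1181/243, -1693/405) → C = -18193/810
  (4741/855, -1777/285) → C = -123161/2850
  (12184/4113, -3947/1371) → C = -121072/6855
  (4499/2009, -5508/2009) → C = -404517/20090
The feasible region has finitely many vertices and no improving ray; the maximum is -121072/6855 at (12184/4113, -3947/1371).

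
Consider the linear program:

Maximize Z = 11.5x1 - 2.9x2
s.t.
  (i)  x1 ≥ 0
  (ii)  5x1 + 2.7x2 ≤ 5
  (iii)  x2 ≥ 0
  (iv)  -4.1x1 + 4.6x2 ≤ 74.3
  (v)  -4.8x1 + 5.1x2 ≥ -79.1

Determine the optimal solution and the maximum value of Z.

x1 = 1, x2 = 0, maximum Z = 11.5

Corner points and Z = 11.5x1 - 2.9x2:
  (0, 50/27) → Z = -145/27
  (0, 0) → Z = 0
  (1, 0) → Z = 23/2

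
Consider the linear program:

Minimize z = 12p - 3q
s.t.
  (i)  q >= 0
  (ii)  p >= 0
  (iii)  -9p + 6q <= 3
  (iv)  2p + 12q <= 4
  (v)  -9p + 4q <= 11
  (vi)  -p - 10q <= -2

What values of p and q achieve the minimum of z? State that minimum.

Corner points and z = 12p - 3q:
  (2, 0) → z = 24
  (0, 1/3) → z = -1
  (0, 1/5) → z = -3/5

The optimum lies where p = 0 and 2p + 12q = 4.
Solving simultaneously gives p = 0, q = 1/3.

p = 0, q = 1/3, minimum z = -1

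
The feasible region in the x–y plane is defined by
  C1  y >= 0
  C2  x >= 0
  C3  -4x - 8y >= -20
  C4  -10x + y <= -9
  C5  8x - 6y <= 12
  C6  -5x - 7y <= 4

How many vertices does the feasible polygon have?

Of the 15 pairwise boundary intersections, those satisfying every inequality are:
  (9/10, 0)
  (3/2, 0)
  (23/21, 41/21)
  (27/11, 14/11)

4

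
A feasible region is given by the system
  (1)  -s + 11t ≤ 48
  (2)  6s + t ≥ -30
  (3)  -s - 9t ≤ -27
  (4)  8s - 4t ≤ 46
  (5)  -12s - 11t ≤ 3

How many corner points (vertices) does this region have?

Intersecting each pair of boundary lines and keeping only the points that satisfy every inequality leaves:
  (349/42, 215/42)
  (-51/13, 573/143)
  (261/38, 85/38)
  (-324/97, 327/97)

4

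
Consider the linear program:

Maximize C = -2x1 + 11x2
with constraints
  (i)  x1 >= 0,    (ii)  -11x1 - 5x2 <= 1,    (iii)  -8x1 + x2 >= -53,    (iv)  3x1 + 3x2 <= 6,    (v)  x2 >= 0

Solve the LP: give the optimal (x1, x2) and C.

x1 = 0, x2 = 2, maximum C = 22

Corner points and C = -2x1 + 11x2:
  (0, 2) → C = 22
  (0, 0) → C = 0
  (2, 0) → C = -4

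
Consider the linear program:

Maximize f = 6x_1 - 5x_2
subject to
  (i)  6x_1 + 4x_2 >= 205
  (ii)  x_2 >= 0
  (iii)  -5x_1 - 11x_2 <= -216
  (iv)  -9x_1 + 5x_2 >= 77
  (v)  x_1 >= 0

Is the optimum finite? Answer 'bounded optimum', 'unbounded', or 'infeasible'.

bounded optimum

Vertices and f = 6x_1 - 5x_2:
  (239/22, 769/22) → f = -2411/22
  (0, 205/4) → f = -1025/4
The feasible region has finitely many vertices and no improving ray; the maximum is -2411/22 at (239/22, 769/22).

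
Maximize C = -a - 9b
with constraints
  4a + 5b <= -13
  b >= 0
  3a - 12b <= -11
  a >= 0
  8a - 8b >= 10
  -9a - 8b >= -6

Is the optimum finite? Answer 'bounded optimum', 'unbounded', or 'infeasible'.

The boundaries 8a - 8b = 10 and -9a - 8b = -6 meet at (16/17, -21/68), but that point violates 4a + 5b ≤ -13. Every candidate vertex is excluded by some other constraint, so the feasible region is empty.

infeasible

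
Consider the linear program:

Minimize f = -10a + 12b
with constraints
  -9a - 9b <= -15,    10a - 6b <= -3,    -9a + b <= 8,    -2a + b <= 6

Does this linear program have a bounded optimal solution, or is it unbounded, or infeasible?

Vertices and f = -10a + 12b:
  (7/16, 59/48) → f = 83/8
  (-19/30, 23/10) → f = 509/15
  (-2/7, 38/7) → f = 68
The feasible region has finitely many vertices and no improving ray; the minimum is 83/8 at (7/16, 59/48).

bounded optimum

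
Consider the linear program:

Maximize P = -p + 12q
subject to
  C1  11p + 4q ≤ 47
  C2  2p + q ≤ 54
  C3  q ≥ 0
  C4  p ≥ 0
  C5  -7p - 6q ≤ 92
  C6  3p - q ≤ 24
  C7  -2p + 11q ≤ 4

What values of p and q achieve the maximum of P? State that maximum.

Feasible corners and P = -p + 12q:
  (47/11, 0) → P = -47/11
  (167/43, 46/43) → P = 385/43
  (0, 0) → P = 0
  (0, 4/11) → P = 48/11

p = 167/43, q = 46/43, maximum P = 385/43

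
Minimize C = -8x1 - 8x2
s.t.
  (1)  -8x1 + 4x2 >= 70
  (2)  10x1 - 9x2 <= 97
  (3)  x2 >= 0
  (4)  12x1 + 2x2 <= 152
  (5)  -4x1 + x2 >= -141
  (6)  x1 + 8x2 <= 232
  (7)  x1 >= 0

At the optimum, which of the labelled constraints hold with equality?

Corner points and C = -8x1 - 8x2:
  (92/17, 963/34) → C = -4588/17
  (0, 35/2) → C = -140
  (0, 29) → C = -232

The minimum is at (92/17, 963/34). Substituting into each constraint, equality holds for (1) and (6); the remaining constraints have slack.

(1) and (6)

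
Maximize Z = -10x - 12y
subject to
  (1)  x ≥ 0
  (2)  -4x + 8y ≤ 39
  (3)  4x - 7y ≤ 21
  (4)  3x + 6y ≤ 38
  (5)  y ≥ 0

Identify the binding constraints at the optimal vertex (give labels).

(1) and (5)

Extreme points and Z = -10x - 12y:
  (0, 39/8) → Z = -117/2
  (0, 0) → Z = 0
  (35/24, 269/48) → Z = -491/6
  (392/45, 89/45) → Z = -4988/45
  (21/4, 0) → Z = -105/2

The maximum is at (0, 0). Substituting into each constraint, equality holds for (1) and (5); the remaining constraints have slack.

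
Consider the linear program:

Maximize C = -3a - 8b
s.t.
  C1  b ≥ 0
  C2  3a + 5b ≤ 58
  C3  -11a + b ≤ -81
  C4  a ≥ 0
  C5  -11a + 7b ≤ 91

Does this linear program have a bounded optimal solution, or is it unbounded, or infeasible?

Vertices and C = -3a - 8b:
  (58/3, 0) → C = -58
  (81/11, 0) → C = -243/11
  (463/58, 395/58) → C = -4549/58
The feasible region has finitely many vertices and no improving ray; the maximum is -243/11 at (81/11, 0).

bounded optimum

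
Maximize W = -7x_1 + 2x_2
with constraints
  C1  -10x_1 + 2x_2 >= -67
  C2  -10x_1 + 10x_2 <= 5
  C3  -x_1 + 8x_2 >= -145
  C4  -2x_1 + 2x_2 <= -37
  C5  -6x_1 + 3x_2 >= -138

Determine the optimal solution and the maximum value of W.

x_1 = 3/7, x_2 = -253/14, maximum W = -274/7

The optimum lies where -x_1 + 8x_2 = -145 and -2x_1 + 2x_2 = -37.
Solving simultaneously gives x_1 = 3/7, x_2 = -253/14.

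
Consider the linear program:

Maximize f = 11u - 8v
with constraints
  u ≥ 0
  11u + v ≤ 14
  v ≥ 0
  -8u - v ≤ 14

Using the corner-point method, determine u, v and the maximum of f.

Extreme points and f = 11u - 8v:
  (0, 14) → f = -112
  (0, 0) → f = 0
  (14/11, 0) → f = 14

u = 14/11, v = 0, maximum f = 14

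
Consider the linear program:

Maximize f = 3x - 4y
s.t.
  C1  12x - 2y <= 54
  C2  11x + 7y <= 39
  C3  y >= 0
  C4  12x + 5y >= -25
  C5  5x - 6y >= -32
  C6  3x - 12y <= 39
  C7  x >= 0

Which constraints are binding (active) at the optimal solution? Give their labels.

C2 and C3

Vertices and f = 3x - 4y:
  (39/11, 0) → f = 117/11
  (10/101, 547/101) → f = -2158/101
  (0, 0) → f = 0
  (0, 16/3) → f = -64/3

The maximum is at (39/11, 0). Substituting into each constraint, equality holds for C2 and C3; the remaining constraints have slack.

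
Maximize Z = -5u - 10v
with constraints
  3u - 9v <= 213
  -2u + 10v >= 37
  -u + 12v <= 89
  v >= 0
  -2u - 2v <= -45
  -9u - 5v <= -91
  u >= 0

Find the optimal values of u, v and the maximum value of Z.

Extreme points and Z = -5u - 10v:
  (223/7, 141/14) → Z = -260
  (47/3, 41/6) → Z = -440/3
  (181/13, 223/26) → Z = -2020/13

The binding constraints are -2u + 10v = 37 and -2u - 2v = -45.
Solving simultaneously gives u = 47/3, v = 41/6.

u = 47/3, v = 41/6, maximum Z = -440/3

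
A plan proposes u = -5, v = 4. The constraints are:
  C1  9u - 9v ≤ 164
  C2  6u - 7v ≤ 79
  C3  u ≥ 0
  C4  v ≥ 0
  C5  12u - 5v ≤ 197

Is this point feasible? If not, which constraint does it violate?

Constraint C3: u = -5, which is not ≥ 0. All other constraints are satisfied.

not feasible — violates C3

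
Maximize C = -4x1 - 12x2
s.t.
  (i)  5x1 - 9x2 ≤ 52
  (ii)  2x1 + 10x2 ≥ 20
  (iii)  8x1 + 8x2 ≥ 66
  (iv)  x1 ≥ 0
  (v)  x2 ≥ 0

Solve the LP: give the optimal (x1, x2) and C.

x1 = 125/16, x2 = 7/16, maximum C = -73/2

Corner points and C = -4x1 - 12x2:
  (52/5, 0) → C = -208/5
  (125/16, 7/16) → C = -73/2
  (10, 0) → C = -40
  (0, 33/4) → C = -99
The feasible region is unbounded (it extends along (0, 1), (9, 5)), but C strictly decreases along every unbounded feasible direction, so there is no improving ray and the maximum is attained at a vertex.

The binding constraints are 2x1 + 10x2 = 20 and 8x1 + 8x2 = 66.
Solving simultaneously gives x1 = 125/16, x2 = 7/16.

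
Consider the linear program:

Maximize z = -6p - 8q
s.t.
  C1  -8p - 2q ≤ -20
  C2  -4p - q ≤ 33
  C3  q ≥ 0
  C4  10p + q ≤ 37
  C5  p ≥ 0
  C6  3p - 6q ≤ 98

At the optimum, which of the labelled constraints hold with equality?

Corner points and z = -6p - 8q:
  (5/2, 0) → z = -15
  (0, 10) → z = -80
  (37/10, 0) → z = -111/5
  (0, 37) → z = -296

The maximum is at (5/2, 0). Substituting into each constraint, equality holds for C1 and C3; the remaining constraints have slack.

C1 and C3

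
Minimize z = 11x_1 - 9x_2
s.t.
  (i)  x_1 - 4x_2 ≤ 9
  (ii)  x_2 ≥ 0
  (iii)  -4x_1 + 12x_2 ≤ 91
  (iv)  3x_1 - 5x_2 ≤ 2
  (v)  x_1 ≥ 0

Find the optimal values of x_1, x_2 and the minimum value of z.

x_1 = 0, x_2 = 91/12, minimum z = -273/4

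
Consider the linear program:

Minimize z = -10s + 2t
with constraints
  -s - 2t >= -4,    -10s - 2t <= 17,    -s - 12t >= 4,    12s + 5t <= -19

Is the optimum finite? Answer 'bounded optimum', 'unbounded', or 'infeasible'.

unbounded

From the feasible point (-98/59, -23/118), moving in the direction (5, -12) keeps every constraint satisfied while z decreases without bound.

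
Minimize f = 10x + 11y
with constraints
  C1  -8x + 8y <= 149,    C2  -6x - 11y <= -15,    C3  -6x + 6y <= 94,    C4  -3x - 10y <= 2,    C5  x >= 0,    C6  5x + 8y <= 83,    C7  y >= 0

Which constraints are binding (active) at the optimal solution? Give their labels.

C2 and C5

Feasible corners and f = 10x + 11y:
  (0, 15/11) → f = 15
  (5/2, 0) → f = 25
  (0, 83/8) → f = 913/8
  (83/5, 0) → f = 166

The minimum is at (0, 15/11). Substituting into each constraint, equality holds for C2 and C5; the remaining constraints have slack.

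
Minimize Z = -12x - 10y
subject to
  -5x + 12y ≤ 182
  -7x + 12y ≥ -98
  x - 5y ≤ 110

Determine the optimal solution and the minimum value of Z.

x = 140, y = 147/2, minimum Z = -2415

Vertices and Z = -12x - 10y:
  (140, 147/2) → Z = -2415
  (-2230/13, -732/13) → Z = 34080/13
  (-830/23, -672/23) → Z = 16680/23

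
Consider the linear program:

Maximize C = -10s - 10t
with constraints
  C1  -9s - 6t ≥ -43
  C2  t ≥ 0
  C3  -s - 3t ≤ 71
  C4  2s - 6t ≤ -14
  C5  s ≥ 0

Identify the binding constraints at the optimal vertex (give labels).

C4 and C5

Feasible corners and C = -10s - 10t:
  (29/11, 106/33) → C = -1930/33
  (0, 43/6) → C = -215/3
  (0, 7/3) → C = -70/3

The maximum is at (0, 7/3). Substituting into each constraint, equality holds for C4 and C5; the remaining constraints have slack.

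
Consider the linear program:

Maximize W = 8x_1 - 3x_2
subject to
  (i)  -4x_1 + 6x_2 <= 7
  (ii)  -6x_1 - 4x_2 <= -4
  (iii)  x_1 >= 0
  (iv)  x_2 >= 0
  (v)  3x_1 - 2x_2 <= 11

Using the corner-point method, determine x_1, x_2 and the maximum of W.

x_1 = 8, x_2 = 13/2, maximum W = 89/2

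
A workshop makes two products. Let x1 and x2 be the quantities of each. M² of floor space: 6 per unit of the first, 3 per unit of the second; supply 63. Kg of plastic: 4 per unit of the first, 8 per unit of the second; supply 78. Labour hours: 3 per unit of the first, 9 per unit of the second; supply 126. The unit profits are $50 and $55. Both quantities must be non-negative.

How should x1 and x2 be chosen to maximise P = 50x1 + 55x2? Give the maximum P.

x1 = 15/2, x2 = 6, maximum P = 705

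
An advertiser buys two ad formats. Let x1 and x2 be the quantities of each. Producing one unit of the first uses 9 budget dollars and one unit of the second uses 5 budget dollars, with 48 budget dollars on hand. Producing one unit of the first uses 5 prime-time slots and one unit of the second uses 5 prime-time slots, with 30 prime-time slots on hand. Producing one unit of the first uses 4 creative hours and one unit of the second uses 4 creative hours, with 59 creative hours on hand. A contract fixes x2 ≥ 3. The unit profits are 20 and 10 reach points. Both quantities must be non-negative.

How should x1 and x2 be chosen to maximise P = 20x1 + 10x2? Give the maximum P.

Feasible corners and P = 20x1 + 10x2:
  (0, 6) → P = 60
  (0, 3) → P = 30
  (3, 3) → P = 90

At the optimal vertex, 5x1 + 5x2 = 30 and x2 = 3.
Solving simultaneously gives x1 = 3, x2 = 3.

x1 = 3, x2 = 3, maximum P = 90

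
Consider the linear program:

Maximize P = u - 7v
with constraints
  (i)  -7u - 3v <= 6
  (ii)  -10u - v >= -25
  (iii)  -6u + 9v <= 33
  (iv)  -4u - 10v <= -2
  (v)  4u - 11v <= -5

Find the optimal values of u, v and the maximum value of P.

u = -1/3, v = 1/3, maximum P = -8/3

Feasible corners and P = u - 7v:
  (-17/9, 65/27) → P = -506/27
  (-33/29, 19/29) → P = -166/29
  (2, 5) → P = -33
  (45/19, 25/19) → P = -130/19
  (-1/3, 1/3) → P = -8/3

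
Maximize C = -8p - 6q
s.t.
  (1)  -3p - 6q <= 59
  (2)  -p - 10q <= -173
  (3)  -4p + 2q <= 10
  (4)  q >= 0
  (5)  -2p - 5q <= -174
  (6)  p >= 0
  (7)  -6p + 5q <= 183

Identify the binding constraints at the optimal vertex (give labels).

(3) and (5)

Vertices and C = -8p - 6q:
  (173, 0) → C = -1384
  (175/3, 172/15) → C = -8032/15
  (149/12, 179/6) → C = -835/3
  (79/2, 84) → C = -820
The feasible region is unbounded (it extends along (1, 0), (5, 6)), but C strictly decreases along every unbounded feasible direction, so there is no improving ray and the maximum is attained at a vertex.

The maximum is at (149/12, 179/6). Substituting into each constraint, equality holds for (3) and (5); the remaining constraints have slack.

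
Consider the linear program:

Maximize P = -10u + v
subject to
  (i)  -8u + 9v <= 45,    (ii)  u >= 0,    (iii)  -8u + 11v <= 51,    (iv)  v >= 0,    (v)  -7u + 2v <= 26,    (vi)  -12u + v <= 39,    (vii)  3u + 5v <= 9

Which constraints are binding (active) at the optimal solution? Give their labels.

(ii) and (vii)

Corner points and P = -10u + v:
  (0, 0) → P = 0
  (0, 9/5) → P = 9/5
  (3, 0) → P = -30

The maximum is at (0, 9/5). Substituting into each constraint, equality holds for (ii) and (vii); the remaining constraints have slack.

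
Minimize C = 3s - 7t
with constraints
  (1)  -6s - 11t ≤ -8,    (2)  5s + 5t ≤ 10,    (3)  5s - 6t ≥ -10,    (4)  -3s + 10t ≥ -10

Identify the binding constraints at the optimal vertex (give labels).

Vertices and C = 3s - 7t:
  (-62/91, 100/91) → C = -886/91
  (190/93, -12/31) → C = 274/31
  (2/11, 20/11) → C = -134/11
  (30/13, -4/13) → C = 118/13

The minimum is at (2/11, 20/11). Substituting into each constraint, equality holds for (2) and (3); the remaining constraints have slack.

(2) and (3)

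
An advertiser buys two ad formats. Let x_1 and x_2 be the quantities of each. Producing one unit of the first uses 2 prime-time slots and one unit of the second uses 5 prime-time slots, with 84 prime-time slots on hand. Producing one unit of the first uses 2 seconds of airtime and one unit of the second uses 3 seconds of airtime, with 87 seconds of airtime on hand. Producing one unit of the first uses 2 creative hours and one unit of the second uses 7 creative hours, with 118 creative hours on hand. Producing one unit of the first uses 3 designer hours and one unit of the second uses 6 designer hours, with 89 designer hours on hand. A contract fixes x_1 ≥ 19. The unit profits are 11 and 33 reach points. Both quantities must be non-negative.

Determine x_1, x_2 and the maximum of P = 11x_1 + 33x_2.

Feasible corners and P = 11x_1 + 33x_2:
  (89/3, 0) → P = 979/3
  (19, 0) → P = 209
  (19, 16/3) → P = 385

The binding constraints are 3x_1 + 6x_2 = 89 and x_1 = 19.
Solving simultaneously gives x_1 = 19, x_2 = 16/3.

x_1 = 19, x_2 = 16/3, maximum P = 385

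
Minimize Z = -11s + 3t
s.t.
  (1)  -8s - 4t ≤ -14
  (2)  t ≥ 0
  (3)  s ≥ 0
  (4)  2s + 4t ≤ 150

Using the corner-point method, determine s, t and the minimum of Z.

s = 75, t = 0, minimum Z = -825

Feasible corners and Z = -11s + 3t:
  (7/4, 0) → Z = -77/4
  (0, 7/2) → Z = 21/2
  (75, 0) → Z = -825
  (0, 75/2) → Z = 225/2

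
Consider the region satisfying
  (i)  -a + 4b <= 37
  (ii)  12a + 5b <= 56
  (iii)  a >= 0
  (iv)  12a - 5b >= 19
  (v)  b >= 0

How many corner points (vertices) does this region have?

3

The feasible vertices (each the meet of two boundaries and inside every other half-plane) are:
  (25/8, 37/10)
  (14/3, 0)
  (19/12, 0)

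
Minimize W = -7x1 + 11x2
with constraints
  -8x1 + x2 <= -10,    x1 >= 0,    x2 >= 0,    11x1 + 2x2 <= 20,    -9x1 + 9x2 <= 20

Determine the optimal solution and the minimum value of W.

x1 = 20/11, x2 = 0, minimum W = -140/11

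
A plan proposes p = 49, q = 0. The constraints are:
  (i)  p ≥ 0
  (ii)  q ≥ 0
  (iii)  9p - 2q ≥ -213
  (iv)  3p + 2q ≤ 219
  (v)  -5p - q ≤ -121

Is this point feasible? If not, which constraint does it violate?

feasible

(i): 49 ≥ 0 ✓
(ii): 0 ≥ 0 ✓
(iii): 441 ≥ -213 ✓
(iv): 147 ≤ 219 ✓
(v): -245 ≤ -121 ✓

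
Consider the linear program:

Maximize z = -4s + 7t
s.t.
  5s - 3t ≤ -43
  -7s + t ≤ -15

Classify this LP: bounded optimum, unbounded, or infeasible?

unbounded

From the feasible point (11/2, 47/2), moving in the direction (1, 7) keeps every constraint satisfied while z increases without bound.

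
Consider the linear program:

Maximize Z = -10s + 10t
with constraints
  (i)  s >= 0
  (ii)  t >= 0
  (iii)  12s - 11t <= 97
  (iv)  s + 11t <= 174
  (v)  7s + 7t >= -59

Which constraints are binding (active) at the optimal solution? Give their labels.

(i) and (iv)

Corner points and Z = -10s + 10t:
  (0, 0) → Z = 0
  (0, 174/11) → Z = 1740/11
  (97/12, 0) → Z = -485/6
  (271/13, 181/13) → Z = -900/13

The maximum is at (0, 174/11). Substituting into each constraint, equality holds for (i) and (iv); the remaining constraints have slack.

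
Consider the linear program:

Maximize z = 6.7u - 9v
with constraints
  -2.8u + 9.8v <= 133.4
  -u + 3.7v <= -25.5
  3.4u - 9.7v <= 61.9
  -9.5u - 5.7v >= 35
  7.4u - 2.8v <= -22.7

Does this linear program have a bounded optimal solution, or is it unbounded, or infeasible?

bounded optimum

Corner points and z = 6.7u - 9v:
  (-18587/14, -2560/7) → z = -784529/140
  (-229/36, -155/18) → z = 12557/360
The feasible region has finitely many vertices and no improving ray; the maximum is 12557/360 at (-229/36, -155/18).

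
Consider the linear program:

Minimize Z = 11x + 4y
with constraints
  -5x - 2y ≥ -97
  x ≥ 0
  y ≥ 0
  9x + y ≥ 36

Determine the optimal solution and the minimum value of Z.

Feasible corners and Z = 11x + 4y:
  (0, 97/2) → Z = 194
  (97/5, 0) → Z = 1067/5
  (0, 36) → Z = 144
  (4, 0) → Z = 44

At the optimal vertex, y = 0 and 9x + y = 36.
Solving simultaneously gives x = 4, y = 0.

x = 4, y = 0, minimum Z = 44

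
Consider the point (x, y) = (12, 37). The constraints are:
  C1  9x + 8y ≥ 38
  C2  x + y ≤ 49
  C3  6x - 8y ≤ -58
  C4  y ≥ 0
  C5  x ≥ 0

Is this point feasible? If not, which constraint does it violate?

feasible

C1: 404 ≥ 38 ✓
C2: 49 ≤ 49 ✓
C3: -224 ≤ -58 ✓
C4: 37 ≥ 0 ✓
C5: 12 ≥ 0 ✓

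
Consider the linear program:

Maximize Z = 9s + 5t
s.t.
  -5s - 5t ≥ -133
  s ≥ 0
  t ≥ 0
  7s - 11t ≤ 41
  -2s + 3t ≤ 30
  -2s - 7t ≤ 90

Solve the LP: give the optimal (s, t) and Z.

s = 278/15, t = 121/15, maximum Z = 3107/15

Vertices and Z = 9s + 5t:
  (278/15, 121/15) → Z = 3107/15
  (249/25, 416/25) → Z = 4321/25
  (0, 0) → Z = 0
  (0, 10) → Z = 50
  (41/7, 0) → Z = 369/7

The optimum lies where -5s - 5t = -133 and 7s - 11t = 41.
Solving simultaneously gives s = 278/15, t = 121/15.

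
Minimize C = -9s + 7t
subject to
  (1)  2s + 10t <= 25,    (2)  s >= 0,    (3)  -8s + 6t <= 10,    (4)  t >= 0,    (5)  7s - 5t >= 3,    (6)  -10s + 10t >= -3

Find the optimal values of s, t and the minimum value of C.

s = 7/3, t = 61/30, minimum C = -203/30

Extreme points and C = -9s + 7t:
  (31/16, 169/80) → C = -53/20
  (7/3, 61/30) → C = -203/30
  (3/4, 9/20) → C = -18/5

At the optimal vertex, 2s + 10t = 25 and -10s + 10t = -3.
Solving simultaneously gives s = 7/3, t = 61/30.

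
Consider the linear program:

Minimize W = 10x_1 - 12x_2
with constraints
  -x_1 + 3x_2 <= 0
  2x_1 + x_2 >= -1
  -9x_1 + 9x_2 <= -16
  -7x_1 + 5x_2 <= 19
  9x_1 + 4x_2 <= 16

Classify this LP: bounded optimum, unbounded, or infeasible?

bounded optimum

Corner points and W = 10x_1 - 12x_2:
  (7/27, -41/27) → W = 562/27
  (20, -41) → W = 692
  (16/9, 0) → W = 160/9
The feasible region has finitely many vertices and no improving ray; the minimum is 160/9 at (16/9, 0).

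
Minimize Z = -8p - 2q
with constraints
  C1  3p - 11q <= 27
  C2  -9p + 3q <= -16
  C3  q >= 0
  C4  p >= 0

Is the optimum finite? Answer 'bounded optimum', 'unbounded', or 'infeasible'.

From the feasible point (9, 0), moving in the direction (11, 3) keeps every constraint satisfied while Z decreases without bound.

unbounded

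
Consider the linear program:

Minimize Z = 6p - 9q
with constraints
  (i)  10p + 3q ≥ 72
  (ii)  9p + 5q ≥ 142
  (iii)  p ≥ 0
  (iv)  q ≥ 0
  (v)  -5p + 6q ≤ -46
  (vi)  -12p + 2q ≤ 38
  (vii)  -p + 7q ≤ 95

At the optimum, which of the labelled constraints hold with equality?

Corner points and Z = 6p - 9q:
  (142/9, 0) → Z = 284/3
  (1082/79, 296/79) → Z = 3828/79
  (892/29, 521/29) → Z = 663/29
The feasible region is unbounded (it extends along (7, 1), (1, 0)), but Z strictly increases along every unbounded feasible direction, so there is no improving ray and the minimum is attained at a vertex.

The minimum is at (892/29, 521/29). Substituting into each constraint, equality holds for (v) and (vii); the remaining constraints have slack.

(v) and (vii)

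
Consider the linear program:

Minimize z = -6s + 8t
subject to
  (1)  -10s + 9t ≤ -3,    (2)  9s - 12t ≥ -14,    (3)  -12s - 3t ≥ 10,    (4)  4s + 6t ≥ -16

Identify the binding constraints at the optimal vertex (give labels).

Corner points and z = -6s + 8t:
  (-27/46, -68/69) → z = -301/69
  (-21/16, -43/24) → z = -155/24
  (-1/5, -38/15) → z = -286/15

The minimum is at (-1/5, -38/15). Substituting into each constraint, equality holds for (3) and (4); the remaining constraints have slack.

(3) and (4)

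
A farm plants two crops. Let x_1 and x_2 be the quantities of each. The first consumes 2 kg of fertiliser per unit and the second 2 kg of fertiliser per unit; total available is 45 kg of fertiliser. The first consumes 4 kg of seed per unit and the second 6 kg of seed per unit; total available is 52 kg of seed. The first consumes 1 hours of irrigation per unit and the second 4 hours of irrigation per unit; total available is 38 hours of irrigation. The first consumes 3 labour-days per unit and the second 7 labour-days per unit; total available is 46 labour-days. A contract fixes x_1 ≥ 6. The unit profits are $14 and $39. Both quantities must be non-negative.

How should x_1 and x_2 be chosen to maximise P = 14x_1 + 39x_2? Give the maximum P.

x_1 = 6, x_2 = 4, maximum P = 240

Corner points and P = 14x_1 + 39x_2:
  (13, 0) → P = 182
  (6, 0) → P = 84
  (44/5, 14/5) → P = 1162/5
  (6, 4) → P = 240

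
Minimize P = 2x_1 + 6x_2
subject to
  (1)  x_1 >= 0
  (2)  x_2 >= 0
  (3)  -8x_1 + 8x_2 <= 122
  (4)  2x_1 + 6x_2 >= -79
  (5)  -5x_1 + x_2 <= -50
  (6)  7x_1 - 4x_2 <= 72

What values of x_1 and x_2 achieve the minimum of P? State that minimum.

Corner points and P = 2x_1 + 6x_2:
  (10, 0) → P = 20
  (72/7, 0) → P = 144/7
  (261/16, 505/16) → P = 222
  (133/3, 715/12) → P = 2677/6

x_1 = 10, x_2 = 0, minimum P = 20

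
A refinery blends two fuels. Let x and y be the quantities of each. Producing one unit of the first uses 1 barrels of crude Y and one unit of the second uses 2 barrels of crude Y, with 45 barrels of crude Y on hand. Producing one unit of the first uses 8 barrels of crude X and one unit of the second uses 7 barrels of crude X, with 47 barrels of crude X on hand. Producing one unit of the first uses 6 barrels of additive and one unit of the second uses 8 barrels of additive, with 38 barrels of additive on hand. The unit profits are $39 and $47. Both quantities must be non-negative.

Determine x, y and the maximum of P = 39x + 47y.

Extreme points and P = 39x + 47y:
  (0, 0) → P = 0
  (0, 19/4) → P = 893/4
  (47/8, 0) → P = 1833/8
  (5, 1) → P = 242

The binding constraints are 8x + 7y = 47 and 6x + 8y = 38.
Solving simultaneously gives x = 5, y = 1.

x = 5, y = 1, maximum P = 242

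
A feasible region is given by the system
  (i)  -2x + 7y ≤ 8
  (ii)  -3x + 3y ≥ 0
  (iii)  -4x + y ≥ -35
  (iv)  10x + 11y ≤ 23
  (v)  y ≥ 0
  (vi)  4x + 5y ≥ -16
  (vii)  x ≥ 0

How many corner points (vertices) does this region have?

4

Intersecting each pair of boundary lines and keeping only the points that satisfy every inequality leaves:
  (73/92, 63/46)
  (0, 8/7)
  (23/21, 23/21)
  (0, 0)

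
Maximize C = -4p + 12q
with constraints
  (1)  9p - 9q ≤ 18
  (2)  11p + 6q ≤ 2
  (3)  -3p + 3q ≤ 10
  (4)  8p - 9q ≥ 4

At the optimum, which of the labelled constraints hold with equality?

Corner points and C = -4p + 12q:
  (14/17, -20/17) → C = -296/17
  (2/7, -4/21) → C = -24/7
  (-34, -92/3) → C = -232
The feasible region is unbounded (it extends along (-1, -1)), but C strictly decreases along every unbounded feasible direction, so there is no improving ray and the maximum is attained at a vertex.

The maximum is at (2/7, -4/21). Substituting into each constraint, equality holds for (2) and (4); the remaining constraints have slack.

(2) and (4)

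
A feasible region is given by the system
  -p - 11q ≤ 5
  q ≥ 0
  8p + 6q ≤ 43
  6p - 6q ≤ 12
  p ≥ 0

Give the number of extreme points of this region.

4

Pairwise boundary intersections that survive every other constraint:
  (2, 0)
  (0, 0)
  (55/14, 27/14)
  (0, 43/6)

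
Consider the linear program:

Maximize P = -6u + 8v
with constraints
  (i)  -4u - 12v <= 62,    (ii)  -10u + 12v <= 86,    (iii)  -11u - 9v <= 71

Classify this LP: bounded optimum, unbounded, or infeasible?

unbounded

From the feasible point (-49/16, -199/48), moving in the direction (12, 10) keeps every constraint satisfied while P increases without bound.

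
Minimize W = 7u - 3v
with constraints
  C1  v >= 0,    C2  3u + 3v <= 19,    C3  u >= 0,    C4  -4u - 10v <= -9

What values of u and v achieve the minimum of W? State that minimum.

u = 0, v = 19/3, minimum W = -19

Vertices and W = 7u - 3v:
  (19/3, 0) → W = 133/3
  (9/4, 0) → W = 63/4
  (0, 19/3) → W = -19
  (0, 9/10) → W = -27/10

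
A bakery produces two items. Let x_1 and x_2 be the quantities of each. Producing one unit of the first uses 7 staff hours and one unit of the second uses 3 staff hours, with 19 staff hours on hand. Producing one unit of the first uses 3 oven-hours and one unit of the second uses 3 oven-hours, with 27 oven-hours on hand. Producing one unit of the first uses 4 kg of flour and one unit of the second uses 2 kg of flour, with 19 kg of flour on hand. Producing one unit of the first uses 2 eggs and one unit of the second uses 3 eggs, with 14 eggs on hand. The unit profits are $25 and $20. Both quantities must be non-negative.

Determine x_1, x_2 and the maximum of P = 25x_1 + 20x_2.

At the optimal vertex, 7x_1 + 3x_2 = 19 and 2x_1 + 3x_2 = 14.
Solving simultaneously gives x_1 = 1, x_2 = 4.

x_1 = 1, x_2 = 4, maximum P = 105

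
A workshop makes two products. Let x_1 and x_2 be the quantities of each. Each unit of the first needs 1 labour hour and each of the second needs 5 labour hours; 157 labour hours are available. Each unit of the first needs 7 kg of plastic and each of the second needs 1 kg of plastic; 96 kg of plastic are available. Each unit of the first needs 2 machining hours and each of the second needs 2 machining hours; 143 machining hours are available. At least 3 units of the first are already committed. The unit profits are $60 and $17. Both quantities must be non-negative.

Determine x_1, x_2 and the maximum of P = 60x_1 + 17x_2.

x_1 = 19/2, x_2 = 59/2, maximum P = 2143/2

Extreme points and P = 60x_1 + 17x_2:
  (96/7, 0) → P = 5760/7
  (3, 0) → P = 180
  (19/2, 59/2) → P = 2143/2
  (3, 154/5) → P = 3518/5

At the optimal vertex, x_1 + 5x_2 = 157 and 7x_1 + x_2 = 96.
Solving simultaneously gives x_1 = 19/2, x_2 = 59/2.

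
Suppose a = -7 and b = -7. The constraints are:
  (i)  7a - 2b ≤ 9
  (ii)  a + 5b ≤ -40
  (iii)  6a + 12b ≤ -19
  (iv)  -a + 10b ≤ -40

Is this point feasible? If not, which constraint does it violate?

feasible

(i): -35 ≤ 9 ✓
(ii): -42 ≤ -40 ✓
(iii): -126 ≤ -19 ✓
(iv): -63 ≤ -40 ✓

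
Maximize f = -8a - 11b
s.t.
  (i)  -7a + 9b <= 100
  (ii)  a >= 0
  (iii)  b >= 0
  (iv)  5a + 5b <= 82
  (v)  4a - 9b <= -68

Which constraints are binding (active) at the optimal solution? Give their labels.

(ii) and (v)

Corner points and f = -8a - 11b:
  (0, 100/9) → f = -1100/9
  (119/40, 537/40) → f = -6859/40
  (0, 68/9) → f = -748/9
  (398/65, 668/65) → f = -10532/65

The maximum is at (0, 68/9). Substituting into each constraint, equality holds for (ii) and (v); the remaining constraints have slack.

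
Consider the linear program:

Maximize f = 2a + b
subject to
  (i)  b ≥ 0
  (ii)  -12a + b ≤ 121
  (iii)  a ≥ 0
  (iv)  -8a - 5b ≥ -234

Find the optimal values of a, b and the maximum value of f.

Extreme points and f = 2a + b:
  (0, 0) → f = 0
  (117/4, 0) → f = 117/2
  (0, 234/5) → f = 234/5

The optimum lies where b = 0 and -8a - 5b = -234.
Solving simultaneously gives a = 117/4, b = 0.

a = 117/4, b = 0, maximum f = 117/2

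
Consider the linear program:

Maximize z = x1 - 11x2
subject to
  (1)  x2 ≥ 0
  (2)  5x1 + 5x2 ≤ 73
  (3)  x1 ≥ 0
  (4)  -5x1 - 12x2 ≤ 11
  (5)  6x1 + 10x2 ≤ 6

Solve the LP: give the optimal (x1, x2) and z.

Feasible corners and z = x1 - 11x2:
  (0, 0) → z = 0
  (1, 0) → z = 1
  (0, 3/5) → z = -33/5

x1 = 1, x2 = 0, maximum z = 1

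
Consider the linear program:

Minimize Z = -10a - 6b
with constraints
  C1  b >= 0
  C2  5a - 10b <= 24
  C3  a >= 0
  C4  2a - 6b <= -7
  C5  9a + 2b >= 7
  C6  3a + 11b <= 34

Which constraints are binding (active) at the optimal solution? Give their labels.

C4 and C6

Feasible corners and Z = -10a - 6b:
  (14/29, 77/58) → Z = -371/29
  (127/40, 89/40) → Z = -451/10
  (3/31, 95/31) → Z = -600/31

The minimum is at (127/40, 89/40). Substituting into each constraint, equality holds for C4 and C6; the remaining constraints have slack.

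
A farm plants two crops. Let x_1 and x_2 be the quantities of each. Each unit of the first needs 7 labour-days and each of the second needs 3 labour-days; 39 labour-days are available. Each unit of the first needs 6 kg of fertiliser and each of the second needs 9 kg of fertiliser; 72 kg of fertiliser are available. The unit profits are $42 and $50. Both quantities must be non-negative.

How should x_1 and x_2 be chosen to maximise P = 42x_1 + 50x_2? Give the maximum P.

x_1 = 3, x_2 = 6, maximum P = 426

Feasible corners and P = 42x_1 + 50x_2:
  (0, 0) → P = 0
  (0, 8) → P = 400
  (39/7, 0) → P = 234
  (3, 6) → P = 426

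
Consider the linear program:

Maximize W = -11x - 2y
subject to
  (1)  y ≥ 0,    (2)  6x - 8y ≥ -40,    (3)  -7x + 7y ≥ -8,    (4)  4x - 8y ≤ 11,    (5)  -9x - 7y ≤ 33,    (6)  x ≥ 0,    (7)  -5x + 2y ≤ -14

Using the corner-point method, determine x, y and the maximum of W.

x = 82/21, y = 58/21, maximum W = -1018/21

Vertices and W = -11x - 2y:
  (172/7, 164/7) → W = -2220/7
  (48/7, 71/7) → W = -670/7
  (82/21, 58/21) → W = -1018/21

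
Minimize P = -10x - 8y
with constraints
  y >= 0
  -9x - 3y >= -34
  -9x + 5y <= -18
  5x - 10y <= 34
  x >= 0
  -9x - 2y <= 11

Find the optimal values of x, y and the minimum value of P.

x = 28/9, y = 2, minimum P = -424/9

Corner points and P = -10x - 8y:
  (34/9, 0) → P = -340/9
  (2, 0) → P = -20
  (28/9, 2) → P = -424/9

At the optimal vertex, -9x - 3y = -34 and -9x + 5y = -18.
Solving simultaneously gives x = 28/9, y = 2.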